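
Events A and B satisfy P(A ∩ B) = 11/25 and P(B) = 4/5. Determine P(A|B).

P(A|B) = P(A ∩ B) / P(B)
= (11/25) / (4/5)
= 11/20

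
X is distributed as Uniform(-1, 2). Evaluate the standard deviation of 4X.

For X ~ Uniform(-1, 2):
Var(X) = \frac{3}{4}
SD(X) = √(Var(X)) = √(\frac{3}{4}) = \frac{\sqrt{3}}{2}
SD(4X) = |4| × SD(X) = 4 × \frac{\sqrt{3}}{2} = 2 \sqrt{3}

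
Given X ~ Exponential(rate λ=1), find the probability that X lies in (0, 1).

P(0 < X < 1) = ∫_{0}^{1} f(x) dx
where f(x) = e^{- x}
= 1 - e^{-1}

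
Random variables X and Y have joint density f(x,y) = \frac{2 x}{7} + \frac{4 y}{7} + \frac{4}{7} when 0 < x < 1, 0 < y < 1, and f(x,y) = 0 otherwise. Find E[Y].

E[Y] = ∫_0^1 ∫_0^1 y × f(x,y) dx dy
= \frac{23}{42}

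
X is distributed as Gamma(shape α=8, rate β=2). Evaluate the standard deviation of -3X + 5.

For X ~ Gamma(shape α=8, rate β=2):
Var(X) = 2
SD(X) = √(Var(X)) = √(2) = \sqrt{2}
SD(-3X + 5) = |-3| × SD(X) = 3 × \sqrt{2} = 3 \sqrt{2}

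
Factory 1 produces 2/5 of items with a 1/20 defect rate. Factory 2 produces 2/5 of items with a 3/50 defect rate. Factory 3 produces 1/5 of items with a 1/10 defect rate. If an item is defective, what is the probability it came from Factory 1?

Using Bayes' theorem:
P(F1) = 2/5, P(D|F1) = 1/20
P(F2) = 2/5, P(D|F2) = 3/50
P(F3) = 1/5, P(D|F3) = 1/10
P(D) = P(D|F1)P(F1) + P(D|F2)P(F2) + P(D|F3)P(F3)
     = \frac{8}{125}
P(F1|D) = P(D|F1)P(F1) / P(D)
= \frac{5}{16}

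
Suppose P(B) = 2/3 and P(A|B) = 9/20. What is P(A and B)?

By definition, P(A|B) = P(A ∩ B) / P(B)
So P(A ∩ B) = P(A|B) × P(B)
= 9/20 × 2/3
= 3/10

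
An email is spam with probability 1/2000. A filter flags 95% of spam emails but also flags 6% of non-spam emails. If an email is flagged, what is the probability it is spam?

Let D = the rare event, + = positive/flagged.
P(D) = 1/2000
P(+|D) = 95/100 = 19/20
P(+|D') = 6/100 = 3/50
P(+) = P(+|D)P(D) + P(+|D')P(D')
     = \frac{19}{20} × \frac{1}{2000} + \frac{3}{50} × \frac{1999}{2000}
     = \frac{12089}{200000}
P(D|+) = P(+|D)P(D)/P(+) = \frac{95}{12089}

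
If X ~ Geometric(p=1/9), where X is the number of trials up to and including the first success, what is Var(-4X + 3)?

For X ~ Geometric(p=1/9), where X is the number of trials up to and including the first success:
Var(X) = 72
Var(-4X + 3) = (-4)² × Var(X) = 16 × 72 = 1152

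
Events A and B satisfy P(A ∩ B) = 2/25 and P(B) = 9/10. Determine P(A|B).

P(A|B) = P(A ∩ B) / P(B)
= (2/25) / (9/10)
= 4/45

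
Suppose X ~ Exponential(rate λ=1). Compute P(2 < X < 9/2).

P(2 < X < 9/2) = ∫_{2}^{9/2} f(x) dx
where f(x) = e^{- x}
= - \frac{1}{e^{\frac{9}{2}}} + e^{-2}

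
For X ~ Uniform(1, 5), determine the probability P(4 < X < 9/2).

P(4 < X < 9/2) = ∫_{4}^{9/2} f(x) dx
where f(x) = \frac{1}{4}
= \frac{1}{8}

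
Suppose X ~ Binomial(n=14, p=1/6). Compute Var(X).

For X ~ Binomial(n=14, p=1/6):
Var(X) = \frac{35}{18}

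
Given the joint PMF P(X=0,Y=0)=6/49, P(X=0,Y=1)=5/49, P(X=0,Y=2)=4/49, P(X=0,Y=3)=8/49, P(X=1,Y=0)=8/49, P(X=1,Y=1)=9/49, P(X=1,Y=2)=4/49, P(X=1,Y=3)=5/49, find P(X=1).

P(X=1) = P(X=1,Y=0) + P(X=1,Y=1) + P(X=1,Y=2) + P(X=1,Y=3)
= 8/49 + 9/49 + 4/49 + 5/49
= 26/49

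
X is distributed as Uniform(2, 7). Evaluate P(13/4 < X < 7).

P(13/4 < X < 7) = ∫_{13/4}^{7} f(x) dx
where f(x) = \frac{1}{5}
= \frac{3}{4}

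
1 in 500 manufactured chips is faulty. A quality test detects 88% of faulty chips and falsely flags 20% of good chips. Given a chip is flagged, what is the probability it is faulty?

Let D = the rare event, + = positive/flagged.
P(D) = 1/500
P(+|D) = 88/100 = 22/25
P(+|D') = 20/100 = 1/5
P(+) = P(+|D)P(D) + P(+|D')P(D')
     = \frac{22}{25} × \frac{1}{500} + \frac{1}{5} × \frac{499}{500}
     = \frac{2517}{12500}
P(D|+) = P(+|D)P(D)/P(+) = \frac{22}{2517}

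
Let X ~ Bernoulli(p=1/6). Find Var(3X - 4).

For X ~ Bernoulli(p=1/6):
Var(X) = \frac{5}{36}
Var(3X - 4) = (3)² × Var(X) = 9 × \frac{5}{36} = \frac{5}{4}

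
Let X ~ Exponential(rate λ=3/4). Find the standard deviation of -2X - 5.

For X ~ Exponential(rate λ=3/4):
Var(X) = \frac{16}{9}
SD(X) = √(Var(X)) = √(\frac{16}{9}) = \frac{4}{3}
SD(-2X - 5) = |-2| × SD(X) = 2 × \frac{4}{3} = \frac{8}{3}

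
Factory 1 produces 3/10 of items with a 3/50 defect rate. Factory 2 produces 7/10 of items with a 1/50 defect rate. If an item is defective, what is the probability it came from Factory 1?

Using Bayes' theorem:
P(F1) = 3/10, P(D|F1) = 3/50
P(F2) = 7/10, P(D|F2) = 1/50
P(D) = P(D|F1)P(F1) + P(D|F2)P(F2)
     = \frac{4}{125}
P(F1|D) = P(D|F1)P(F1) / P(D)
= \frac{9}{16}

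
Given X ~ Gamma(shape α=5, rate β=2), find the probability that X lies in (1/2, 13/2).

P(1/2 < X < 13/2) = ∫_{1/2}^{13/2} f(x) dx
where f(x) = \frac{4 x^{4} e^{- 2 x}}{3}
= \frac{-39713 + 65 e^{12}}{24 e^{13}}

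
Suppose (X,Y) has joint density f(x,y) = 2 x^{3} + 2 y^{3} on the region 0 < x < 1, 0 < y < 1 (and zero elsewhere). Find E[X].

E[X] = ∫_0^1 ∫_0^1 x × f(x,y) dy dx
= ∫_0^1 ∫_0^1 x × (2 x^{3} + 2 y^{3}) dy dx
= \frac{13}{20}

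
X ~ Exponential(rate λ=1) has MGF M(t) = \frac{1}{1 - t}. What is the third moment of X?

To find E[X^3], compute M^(3)(0):
M^(1)(t) = \frac{1}{\left(1 - t\right)^{2}}
M^(2)(t) = \frac{2}{\left(1 - t\right)^{3}}
M^(3)(t) = \frac{6}{\left(1 - t\right)^{4}}
M^(3)(0) = 6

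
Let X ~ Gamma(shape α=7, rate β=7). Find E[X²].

Using the identity E[X²] = Var(X) + (E[X])²:
E[X] = 1
Var(X) = \frac{1}{7}
E[X²] = \frac{1}{7} + (1)²
= \frac{8}{7}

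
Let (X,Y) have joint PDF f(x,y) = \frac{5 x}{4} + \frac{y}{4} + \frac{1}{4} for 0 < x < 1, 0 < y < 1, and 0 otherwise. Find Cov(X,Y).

E[XY] = ∫∫ xy × f(x,y) dx dy = \frac{5}{16}
E[X] = \frac{29}{48}
E[Y] = \frac{25}{48}
Cov(X,Y) = E[XY] - E[X]E[Y] = - \frac{5}{2304}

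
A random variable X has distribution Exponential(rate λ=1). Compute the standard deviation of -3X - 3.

For X ~ Exponential(rate λ=1):
Var(X) = 1
SD(X) = √(Var(X)) = √(1) = 1
SD(-3X - 3) = |-3| × SD(X) = 3 × 1 = 3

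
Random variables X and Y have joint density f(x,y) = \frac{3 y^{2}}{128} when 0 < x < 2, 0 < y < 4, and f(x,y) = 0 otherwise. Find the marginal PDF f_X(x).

f_X(x) = ∫_0^4 f(x,y) dy
= ∫_0^4 \frac{3 y^{2}}{128} dy
= \frac{1}{2} for 0 < x < 2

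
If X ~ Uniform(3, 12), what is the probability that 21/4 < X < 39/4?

P(21/4 < X < 39/4) = ∫_{21/4}^{39/4} f(x) dx
where f(x) = \frac{1}{9}
= \frac{1}{2}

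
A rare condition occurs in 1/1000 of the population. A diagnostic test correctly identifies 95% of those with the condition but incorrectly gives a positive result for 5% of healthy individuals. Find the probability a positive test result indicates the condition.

Let D = the rare event, + = positive/flagged.
P(D) = 1/1000
P(+|D) = 95/100 = 19/20
P(+|D') = 5/100 = 1/20
P(+) = P(+|D)P(D) + P(+|D')P(D')
     = \frac{19}{20} × \frac{1}{1000} + \frac{1}{20} × \frac{999}{1000}
     = \frac{509}{10000}
P(D|+) = P(+|D)P(D)/P(+) = \frac{19}{1018}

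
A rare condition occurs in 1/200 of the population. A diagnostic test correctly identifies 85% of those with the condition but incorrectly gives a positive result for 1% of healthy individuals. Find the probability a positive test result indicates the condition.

Let D = the rare event, + = positive/flagged.
P(D) = 1/200
P(+|D) = 85/100 = 17/20
P(+|D') = 1/100
P(+) = P(+|D)P(D) + P(+|D')P(D')
     = \frac{17}{20} × \frac{1}{200} + \frac{1}{100} × \frac{199}{200}
     = \frac{71}{5000}
P(D|+) = P(+|D)P(D)/P(+) = \frac{85}{284}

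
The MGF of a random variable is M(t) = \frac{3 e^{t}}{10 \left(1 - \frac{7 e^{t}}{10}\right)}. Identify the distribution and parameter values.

The MGF M(t) = \frac{3 e^{t}}{10 \left(1 - \frac{7 e^{t}}{10}\right)} is the standard form for the Geometric distribution.
Comparing with the known MGF formula identifies: Geometric(p=3/10), X = trial number of first success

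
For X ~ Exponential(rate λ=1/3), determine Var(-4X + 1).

For X ~ Exponential(rate λ=1/3):
Var(X) = 9
Var(-4X + 1) = (-4)² × Var(X) = 16 × 9 = 144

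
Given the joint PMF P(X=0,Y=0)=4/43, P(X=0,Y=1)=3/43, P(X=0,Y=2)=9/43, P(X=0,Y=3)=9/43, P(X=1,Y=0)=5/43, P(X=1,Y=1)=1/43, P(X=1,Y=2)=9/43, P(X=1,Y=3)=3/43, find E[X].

First find marginal of X:
P(X=0) = 25/43
P(X=1) = 18/43
E[X] = 0 × 25/43 + 1 × 18/43 = 18/43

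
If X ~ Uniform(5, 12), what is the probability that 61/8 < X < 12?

P(61/8 < X < 12) = ∫_{61/8}^{12} f(x) dx
where f(x) = \frac{1}{7}
= \frac{5}{8}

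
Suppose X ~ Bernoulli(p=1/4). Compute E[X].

For X ~ Bernoulli(p=1/4), the expected value is:
E[X] = \frac{1}{4}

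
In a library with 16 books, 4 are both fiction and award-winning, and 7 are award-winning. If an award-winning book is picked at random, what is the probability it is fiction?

P(A ∩ B) = 4/16 = 1/4
P(B) = 7/16
P(A|B) = P(A ∩ B) / P(B) = (1/4) / (7/16) = 4/7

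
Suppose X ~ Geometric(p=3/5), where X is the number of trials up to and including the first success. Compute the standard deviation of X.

For X ~ Geometric(p=3/5), where X is the number of trials up to and including the first success:
Var(X) = \frac{10}{9}
SD(X) = √(Var(X)) = √(\frac{10}{9}) = \frac{\sqrt{10}}{3}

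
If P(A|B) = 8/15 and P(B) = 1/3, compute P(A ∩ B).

By definition, P(A|B) = P(A ∩ B) / P(B)
So P(A ∩ B) = P(A|B) × P(B)
= 8/15 × 1/3
= 8/45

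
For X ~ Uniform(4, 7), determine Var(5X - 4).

For X ~ Uniform(4, 7):
Var(X) = \frac{3}{4}
Var(5X - 4) = (5)² × Var(X) = 25 × \frac{3}{4} = \frac{75}{4}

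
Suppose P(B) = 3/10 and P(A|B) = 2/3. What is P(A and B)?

By definition, P(A|B) = P(A ∩ B) / P(B)
So P(A ∩ B) = P(A|B) × P(B)
= 2/3 × 3/10
= 1/5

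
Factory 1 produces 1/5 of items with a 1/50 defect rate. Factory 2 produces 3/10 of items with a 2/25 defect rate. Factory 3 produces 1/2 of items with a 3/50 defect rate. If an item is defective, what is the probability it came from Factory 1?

Using Bayes' theorem:
P(F1) = 1/5, P(D|F1) = 1/50
P(F2) = 3/10, P(D|F2) = 2/25
P(F3) = 1/2, P(D|F3) = 3/50
P(D) = P(D|F1)P(F1) + P(D|F2)P(F2) + P(D|F3)P(F3)
     = \frac{29}{500}
P(F1|D) = P(D|F1)P(F1) / P(D)
= \frac{2}{29}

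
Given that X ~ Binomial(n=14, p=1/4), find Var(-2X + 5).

For X ~ Binomial(n=14, p=1/4):
Var(X) = \frac{21}{8}
Var(-2X + 5) = (-2)² × Var(X) = 4 × \frac{21}{8} = \frac{21}{2}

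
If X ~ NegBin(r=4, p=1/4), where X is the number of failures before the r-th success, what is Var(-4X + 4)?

For X ~ NegBin(r=4, p=1/4), where X is the number of failures before the r-th success:
Var(X) = 48
Var(-4X + 4) = (-4)² × Var(X) = 16 × 48 = 768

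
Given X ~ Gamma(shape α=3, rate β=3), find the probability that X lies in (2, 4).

P(2 < X < 4) = ∫_{2}^{4} f(x) dx
where f(x) = \frac{27 x^{2} e^{- 3 x}}{2}
= \frac{5 \left(-17 + 5 e^{6}\right)}{e^{12}}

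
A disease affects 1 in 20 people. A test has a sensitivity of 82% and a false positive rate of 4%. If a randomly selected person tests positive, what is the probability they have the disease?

Let D = the rare event, + = positive/flagged.
P(D) = 1/20
P(+|D) = 82/100 = 41/50
P(+|D') = 4/100 = 1/25
P(+) = P(+|D)P(D) + P(+|D')P(D')
     = \frac{41}{50} × \frac{1}{20} + \frac{1}{25} × \frac{19}{20}
     = \frac{79}{1000}
P(D|+) = P(+|D)P(D)/P(+) = \frac{41}{79}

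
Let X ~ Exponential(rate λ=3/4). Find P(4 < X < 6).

P(4 < X < 6) = ∫_{4}^{6} f(x) dx
where f(x) = \frac{3 e^{- \frac{3 x}{4}}}{4}
= - \frac{1}{e^{\frac{9}{2}}} + e^{-3}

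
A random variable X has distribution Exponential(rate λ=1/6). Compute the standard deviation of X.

For X ~ Exponential(rate λ=1/6):
Var(X) = 36
SD(X) = √(Var(X)) = √(36) = 6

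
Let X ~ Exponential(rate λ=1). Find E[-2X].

For X ~ Exponential(rate λ=1):
E[X] = 1
E[-2X] = -2 × E[X] + 0 = -2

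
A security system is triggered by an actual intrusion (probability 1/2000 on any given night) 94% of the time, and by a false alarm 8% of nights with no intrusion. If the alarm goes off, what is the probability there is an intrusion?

Let D = the rare event, + = positive/flagged.
P(D) = 1/2000
P(+|D) = 94/100 = 47/50
P(+|D') = 8/100 = 2/25
P(+) = P(+|D)P(D) + P(+|D')P(D')
     = \frac{47}{50} × \frac{1}{2000} + \frac{2}{25} × \frac{1999}{2000}
     = \frac{8043}{100000}
P(D|+) = P(+|D)P(D)/P(+) = \frac{47}{8043}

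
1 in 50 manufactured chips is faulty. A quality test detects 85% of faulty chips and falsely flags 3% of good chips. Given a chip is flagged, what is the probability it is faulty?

Let D = the rare event, + = positive/flagged.
P(D) = 1/50
P(+|D) = 85/100 = 17/20
P(+|D') = 3/100
P(+) = P(+|D)P(D) + P(+|D')P(D')
     = \frac{17}{20} × \frac{1}{50} + \frac{3}{100} × \frac{49}{50}
     = \frac{29}{625}
P(D|+) = P(+|D)P(D)/P(+) = \frac{85}{232}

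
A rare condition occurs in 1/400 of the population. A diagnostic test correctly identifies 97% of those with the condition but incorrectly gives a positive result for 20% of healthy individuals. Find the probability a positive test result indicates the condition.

Let D = the rare event, + = positive/flagged.
P(D) = 1/400
P(+|D) = 97/100
P(+|D') = 20/100 = 1/5
P(+) = P(+|D)P(D) + P(+|D')P(D')
     = \frac{97}{100} × \frac{1}{400} + \frac{1}{5} × \frac{399}{400}
     = \frac{8077}{40000}
P(D|+) = P(+|D)P(D)/P(+) = \frac{97}{8077}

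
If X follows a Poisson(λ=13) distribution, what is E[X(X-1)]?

E[X(X-1)] = E[X² - X] = E[X²] - E[X]
E[X] = 13
E[X²] = Var(X) + (E[X])² = 13 + (13)² = 182
E[X(X-1)] = 182 - 13 = 169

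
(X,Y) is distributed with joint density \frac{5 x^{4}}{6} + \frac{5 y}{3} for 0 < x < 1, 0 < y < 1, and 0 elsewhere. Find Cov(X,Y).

E[XY] = ∫∫ xy × f(x,y) dx dy = \frac{25}{72}
E[X] = \frac{5}{9}
E[Y] = \frac{23}{36}
Cov(X,Y) = E[XY] - E[X]E[Y] = - \frac{5}{648}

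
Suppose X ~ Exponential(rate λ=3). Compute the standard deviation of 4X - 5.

For X ~ Exponential(rate λ=3):
Var(X) = \frac{1}{9}
SD(X) = √(Var(X)) = √(\frac{1}{9}) = \frac{1}{3}
SD(4X - 5) = |4| × SD(X) = 4 × \frac{1}{3} = \frac{4}{3}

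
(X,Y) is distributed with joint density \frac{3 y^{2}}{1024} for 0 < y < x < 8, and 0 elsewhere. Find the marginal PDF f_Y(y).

f_Y(y) = ∫_y^8 \frac{3 y^{2}}{1024} dx = \frac{3 y^{2} \left(8 - y\right)}{1024}
for 0 < y < 8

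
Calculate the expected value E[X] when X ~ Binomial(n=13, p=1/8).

For X ~ Binomial(n=13, p=1/8), the expected value is:
E[X] = \frac{13}{8}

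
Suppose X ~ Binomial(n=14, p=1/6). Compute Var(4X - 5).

For X ~ Binomial(n=14, p=1/6):
Var(X) = \frac{35}{18}
Var(4X - 5) = (4)² × Var(X) = 16 × \frac{35}{18} = \frac{280}{9}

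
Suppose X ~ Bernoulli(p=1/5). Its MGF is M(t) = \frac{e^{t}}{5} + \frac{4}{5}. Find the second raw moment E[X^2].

To find E[X^2], compute M^(2)(0):
M^(1)(t) = \frac{e^{t}}{5}
M^(2)(t) = \frac{e^{t}}{5}
M^(2)(0) = \frac{1}{5}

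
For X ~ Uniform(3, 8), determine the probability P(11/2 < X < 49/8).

P(11/2 < X < 49/8) = ∫_{11/2}^{49/8} f(x) dx
where f(x) = \frac{1}{5}
= \frac{1}{8}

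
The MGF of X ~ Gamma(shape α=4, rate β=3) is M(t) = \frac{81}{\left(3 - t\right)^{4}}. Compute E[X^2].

To find E[X^2], compute M^(2)(0):
M^(1)(t) = \frac{324}{\left(3 - t\right)^{5}}
M^(2)(t) = \frac{1620}{\left(3 - t\right)^{6}}
M^(2)(0) = \frac{20}{9}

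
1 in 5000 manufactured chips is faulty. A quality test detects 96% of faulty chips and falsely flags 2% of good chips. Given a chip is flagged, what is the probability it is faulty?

Let D = the rare event, + = positive/flagged.
P(D) = 1/5000
P(+|D) = 96/100 = 24/25
P(+|D') = 2/100 = 1/50
P(+) = P(+|D)P(D) + P(+|D')P(D')
     = \frac{24}{25} × \frac{1}{5000} + \frac{1}{50} × \frac{4999}{5000}
     = \frac{5047}{250000}
P(D|+) = P(+|D)P(D)/P(+) = \frac{48}{5047}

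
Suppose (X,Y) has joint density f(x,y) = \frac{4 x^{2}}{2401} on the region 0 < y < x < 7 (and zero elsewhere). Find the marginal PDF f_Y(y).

f_Y(y) = ∫_y^7 \frac{4 x^{2}}{2401} dx = \frac{4}{21} - \frac{4 y^{3}}{7203}
for 0 < y < 7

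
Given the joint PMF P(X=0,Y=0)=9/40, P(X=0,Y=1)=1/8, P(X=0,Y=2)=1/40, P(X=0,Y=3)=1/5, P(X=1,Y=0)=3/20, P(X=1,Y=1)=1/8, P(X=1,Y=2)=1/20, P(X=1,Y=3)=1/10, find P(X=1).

P(X=1) = P(X=1,Y=0) + P(X=1,Y=1) + P(X=1,Y=2) + P(X=1,Y=3)
= 3/20 + 1/8 + 1/20 + 1/10
= 17/40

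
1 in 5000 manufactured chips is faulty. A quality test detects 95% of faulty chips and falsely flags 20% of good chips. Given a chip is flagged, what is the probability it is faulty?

Let D = the rare event, + = positive/flagged.
P(D) = 1/5000
P(+|D) = 95/100 = 19/20
P(+|D') = 20/100 = 1/5
P(+) = P(+|D)P(D) + P(+|D')P(D')
     = \frac{19}{20} × \frac{1}{5000} + \frac{1}{5} × \frac{4999}{5000}
     = \frac{4003}{20000}
P(D|+) = P(+|D)P(D)/P(+) = \frac{19}{20015}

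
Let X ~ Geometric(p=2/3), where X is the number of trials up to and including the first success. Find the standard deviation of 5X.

For X ~ Geometric(p=2/3), where X is the number of trials up to and including the first success:
Var(X) = \frac{3}{4}
SD(X) = √(Var(X)) = √(\frac{3}{4}) = \frac{\sqrt{3}}{2}
SD(5X) = |5| × SD(X) = 5 × \frac{\sqrt{3}}{2} = \frac{5 \sqrt{3}}{2}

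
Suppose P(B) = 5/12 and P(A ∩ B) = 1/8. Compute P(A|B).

P(A|B) = P(A ∩ B) / P(B)
= (1/8) / (5/12)
= 3/10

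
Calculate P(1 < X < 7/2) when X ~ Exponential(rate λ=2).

P(1 < X < 7/2) = ∫_{1}^{7/2} f(x) dx
where f(x) = 2 e^{- 2 x}
= - \frac{1 - e^{5}}{e^{7}}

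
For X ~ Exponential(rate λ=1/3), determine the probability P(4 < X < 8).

P(4 < X < 8) = ∫_{4}^{8} f(x) dx
where f(x) = \frac{e^{- \frac{x}{3}}}{3}
= - \frac{1 - e^{\frac{4}{3}}}{e^{\frac{8}{3}}}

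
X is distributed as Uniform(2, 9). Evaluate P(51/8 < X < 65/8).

P(51/8 < X < 65/8) = ∫_{51/8}^{65/8} f(x) dx
where f(x) = \frac{1}{7}
= \frac{1}{4}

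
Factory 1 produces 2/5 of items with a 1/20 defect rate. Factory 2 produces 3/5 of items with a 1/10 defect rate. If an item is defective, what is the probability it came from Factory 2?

Using Bayes' theorem:
P(F1) = 2/5, P(D|F1) = 1/20
P(F2) = 3/5, P(D|F2) = 1/10
P(D) = P(D|F1)P(F1) + P(D|F2)P(F2)
     = \frac{2}{25}
P(F2|D) = P(D|F2)P(F2) / P(D)
= \frac{3}{4}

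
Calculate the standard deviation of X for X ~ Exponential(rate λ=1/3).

For X ~ Exponential(rate λ=1/3):
Var(X) = 9
SD(X) = √(Var(X)) = √(9) = 3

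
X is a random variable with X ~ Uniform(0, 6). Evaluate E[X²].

Using the identity E[X²] = Var(X) + (E[X])²:
E[X] = 3
Var(X) = 3
E[X²] = 3 + (3)²
= 12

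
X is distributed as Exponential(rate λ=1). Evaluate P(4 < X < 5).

P(4 < X < 5) = ∫_{4}^{5} f(x) dx
where f(x) = e^{- x}
= - \frac{1 - e}{e^{5}}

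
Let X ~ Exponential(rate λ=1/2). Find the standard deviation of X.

For X ~ Exponential(rate λ=1/2):
Var(X) = 4
SD(X) = √(Var(X)) = √(4) = 2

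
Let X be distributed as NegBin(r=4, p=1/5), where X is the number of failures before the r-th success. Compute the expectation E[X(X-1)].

E[X(X-1)] = E[X² - X] = E[X²] - E[X]
E[X] = 16
E[X²] = Var(X) + (E[X])² = 80 + (16)² = 336
E[X(X-1)] = 336 - 16 = 320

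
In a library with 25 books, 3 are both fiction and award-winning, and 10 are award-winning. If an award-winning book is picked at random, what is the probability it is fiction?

P(A ∩ B) = 3/25
P(B) = 10/25 = 2/5
P(A|B) = P(A ∩ B) / P(B) = (3/25) / (2/5) = 3/10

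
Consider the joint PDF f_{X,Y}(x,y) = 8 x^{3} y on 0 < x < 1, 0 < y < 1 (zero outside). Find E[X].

E[X] = ∫_0^1 ∫_0^1 x × f(x,y) dy dx
= ∫_0^1 ∫_0^1 x × (8 x^{3} y) dy dx
= \frac{4}{5}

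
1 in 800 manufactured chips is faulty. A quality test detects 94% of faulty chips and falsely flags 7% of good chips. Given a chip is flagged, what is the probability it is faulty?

Let D = the rare event, + = positive/flagged.
P(D) = 1/800
P(+|D) = 94/100 = 47/50
P(+|D') = 7/100
P(+) = P(+|D)P(D) + P(+|D')P(D')
     = \frac{47}{50} × \frac{1}{800} + \frac{7}{100} × \frac{799}{800}
     = \frac{5687}{80000}
P(D|+) = P(+|D)P(D)/P(+) = \frac{2}{121}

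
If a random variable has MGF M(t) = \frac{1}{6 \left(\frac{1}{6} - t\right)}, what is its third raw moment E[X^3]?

To find E[X^3], compute M^(3)(0):
M^(1)(t) = \frac{1}{6 \left(\frac{1}{6} - t\right)^{2}}
M^(2)(t) = \frac{1}{3 \left(\frac{1}{6} - t\right)^{3}}
M^(3)(t) = \frac{1}{\left(\frac{1}{6} - t\right)^{4}}
M^(3)(0) = 1296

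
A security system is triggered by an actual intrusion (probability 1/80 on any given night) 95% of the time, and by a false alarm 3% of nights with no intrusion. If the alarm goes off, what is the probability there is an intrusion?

Let D = the rare event, + = positive/flagged.
P(D) = 1/80
P(+|D) = 95/100 = 19/20
P(+|D') = 3/100
P(+) = P(+|D)P(D) + P(+|D')P(D')
     = \frac{19}{20} × \frac{1}{80} + \frac{3}{100} × \frac{79}{80}
     = \frac{83}{2000}
P(D|+) = P(+|D)P(D)/P(+) = \frac{95}{332}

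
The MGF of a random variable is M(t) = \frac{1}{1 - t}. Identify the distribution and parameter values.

The MGF M(t) = \frac{1}{1 - t} is the standard form for the Exponential distribution.
Comparing with the known MGF formula identifies: Exponential(rate λ=1)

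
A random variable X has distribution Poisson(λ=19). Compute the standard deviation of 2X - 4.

For X ~ Poisson(λ=19):
Var(X) = 19
SD(X) = √(Var(X)) = √(19) = \sqrt{19}
SD(2X - 4) = |2| × SD(X) = 2 × \sqrt{19} = 2 \sqrt{19}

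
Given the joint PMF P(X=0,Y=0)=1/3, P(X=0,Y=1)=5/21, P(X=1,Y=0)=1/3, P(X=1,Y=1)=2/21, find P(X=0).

P(X=0) = P(X=0,Y=0) + P(X=0,Y=1)
= 1/3 + 5/21
= 4/7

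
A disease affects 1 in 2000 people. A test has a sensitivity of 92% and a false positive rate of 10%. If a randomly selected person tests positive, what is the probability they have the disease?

Let D = the rare event, + = positive/flagged.
P(D) = 1/2000
P(+|D) = 92/100 = 23/25
P(+|D') = 10/100 = 1/10
P(+) = P(+|D)P(D) + P(+|D')P(D')
     = \frac{23}{25} × \frac{1}{2000} + \frac{1}{10} × \frac{1999}{2000}
     = \frac{10041}{100000}
P(D|+) = P(+|D)P(D)/P(+) = \frac{46}{10041}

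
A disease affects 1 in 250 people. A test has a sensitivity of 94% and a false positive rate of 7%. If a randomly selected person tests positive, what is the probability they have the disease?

Let D = the rare event, + = positive/flagged.
P(D) = 1/250
P(+|D) = 94/100 = 47/50
P(+|D') = 7/100
P(+) = P(+|D)P(D) + P(+|D')P(D')
     = \frac{47}{50} × \frac{1}{250} + \frac{7}{100} × \frac{249}{250}
     = \frac{1837}{25000}
P(D|+) = P(+|D)P(D)/P(+) = \frac{94}{1837}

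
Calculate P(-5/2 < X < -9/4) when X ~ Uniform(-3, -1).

P(-5/2 < X < -9/4) = ∫_{-5/2}^{-9/4} f(x) dx
where f(x) = \frac{1}{2}
= \frac{1}{8}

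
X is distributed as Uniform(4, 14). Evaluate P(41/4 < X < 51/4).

P(41/4 < X < 51/4) = ∫_{41/4}^{51/4} f(x) dx
where f(x) = \frac{1}{10}
= \frac{1}{4}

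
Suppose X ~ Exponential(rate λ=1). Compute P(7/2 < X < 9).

P(7/2 < X < 9) = ∫_{7/2}^{9} f(x) dx
where f(x) = e^{- x}
= - \frac{1}{e^{9}} + e^{- \frac{7}{2}}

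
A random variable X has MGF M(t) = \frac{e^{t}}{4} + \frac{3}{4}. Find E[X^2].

To find E[X^2], compute M^(2)(0):
M^(1)(t) = \frac{e^{t}}{4}
M^(2)(t) = \frac{e^{t}}{4}
M^(2)(0) = \frac{1}{4}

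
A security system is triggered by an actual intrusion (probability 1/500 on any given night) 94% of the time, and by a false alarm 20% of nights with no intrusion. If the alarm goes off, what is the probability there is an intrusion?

Let D = the rare event, + = positive/flagged.
P(D) = 1/500
P(+|D) = 94/100 = 47/50
P(+|D') = 20/100 = 1/5
P(+) = P(+|D)P(D) + P(+|D')P(D')
     = \frac{47}{50} × \frac{1}{500} + \frac{1}{5} × \frac{499}{500}
     = \frac{5037}{25000}
P(D|+) = P(+|D)P(D)/P(+) = \frac{47}{5037}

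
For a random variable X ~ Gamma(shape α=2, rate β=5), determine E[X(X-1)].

E[X(X-1)] = E[X² - X] = E[X²] - E[X]
E[X] = \frac{2}{5}
E[X²] = Var(X) + (E[X])² = \frac{2}{25} + (\frac{2}{5})² = \frac{6}{25}
E[X(X-1)] = \frac{6}{25} - \frac{2}{5} = - \frac{4}{25}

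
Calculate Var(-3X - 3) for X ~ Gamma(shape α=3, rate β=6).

For X ~ Gamma(shape α=3, rate β=6):
Var(X) = \frac{1}{12}
Var(-3X - 3) = (-3)² × Var(X) = 9 × \frac{1}{12} = \frac{3}{4}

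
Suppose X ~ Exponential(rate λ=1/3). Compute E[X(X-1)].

E[X(X-1)] = E[X² - X] = E[X²] - E[X]
E[X] = 3
E[X²] = Var(X) + (E[X])² = 9 + (3)² = 18
E[X(X-1)] = 18 - 3 = 15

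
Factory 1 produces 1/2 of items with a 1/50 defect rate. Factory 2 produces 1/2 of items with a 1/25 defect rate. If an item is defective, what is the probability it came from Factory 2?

Using Bayes' theorem:
P(F1) = 1/2, P(D|F1) = 1/50
P(F2) = 1/2, P(D|F2) = 1/25
P(D) = P(D|F1)P(F1) + P(D|F2)P(F2)
     = \frac{3}{100}
P(F2|D) = P(D|F2)P(F2) / P(D)
= \frac{2}{3}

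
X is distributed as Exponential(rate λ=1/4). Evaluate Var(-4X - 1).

For X ~ Exponential(rate λ=1/4):
Var(X) = 16
Var(-4X - 1) = (-4)² × Var(X) = 16 × 16 = 256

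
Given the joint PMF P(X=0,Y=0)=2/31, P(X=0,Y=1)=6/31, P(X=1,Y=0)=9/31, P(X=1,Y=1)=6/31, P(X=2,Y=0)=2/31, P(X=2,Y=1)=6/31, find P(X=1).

P(X=1) = P(X=1,Y=0) + P(X=1,Y=1)
= 9/31 + 6/31
= 15/31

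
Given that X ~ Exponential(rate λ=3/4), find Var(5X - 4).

For X ~ Exponential(rate λ=3/4):
Var(X) = \frac{16}{9}
Var(5X - 4) = (5)² × Var(X) = 25 × \frac{16}{9} = \frac{400}{9}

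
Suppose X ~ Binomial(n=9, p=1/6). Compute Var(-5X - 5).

For X ~ Binomial(n=9, p=1/6):
Var(X) = \frac{5}{4}
Var(-5X - 5) = (-5)² × Var(X) = 25 × \frac{5}{4} = \frac{125}{4}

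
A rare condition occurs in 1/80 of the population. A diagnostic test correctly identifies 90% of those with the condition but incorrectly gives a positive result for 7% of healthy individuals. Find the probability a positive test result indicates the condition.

Let D = the rare event, + = positive/flagged.
P(D) = 1/80
P(+|D) = 90/100 = 9/10
P(+|D') = 7/100
P(+) = P(+|D)P(D) + P(+|D')P(D')
     = \frac{9}{10} × \frac{1}{80} + \frac{7}{100} × \frac{79}{80}
     = \frac{643}{8000}
P(D|+) = P(+|D)P(D)/P(+) = \frac{90}{643}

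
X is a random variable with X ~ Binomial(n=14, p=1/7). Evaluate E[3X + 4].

For X ~ Binomial(n=14, p=1/7):
E[X] = 2
E[3X + 4] = 3 × E[X] + 4 = 10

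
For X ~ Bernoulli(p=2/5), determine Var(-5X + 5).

For X ~ Bernoulli(p=2/5):
Var(X) = \frac{6}{25}
Var(-5X + 5) = (-5)² × Var(X) = 25 × \frac{6}{25} = 6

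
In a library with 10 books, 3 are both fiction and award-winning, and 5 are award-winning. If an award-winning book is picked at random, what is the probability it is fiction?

P(A ∩ B) = 3/10
P(B) = 5/10 = 1/2
P(A|B) = P(A ∩ B) / P(B) = (3/10) / (1/2) = 3/5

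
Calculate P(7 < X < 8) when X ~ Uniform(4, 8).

P(7 < X < 8) = ∫_{7}^{8} f(x) dx
where f(x) = \frac{1}{4}
= \frac{1}{4}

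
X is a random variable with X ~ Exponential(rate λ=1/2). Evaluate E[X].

For X ~ Exponential(rate λ=1/2), the expected value is:
E[X] = 2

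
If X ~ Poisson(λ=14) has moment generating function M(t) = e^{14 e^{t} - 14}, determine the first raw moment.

To find E[X], compute M^(1)(0):
M^(1)(t) = 14 e^{t} e^{14 e^{t} - 14}
M^(1)(0) = 14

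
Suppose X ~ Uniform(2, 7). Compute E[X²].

Using the identity E[X²] = Var(X) + (E[X])²:
E[X] = \frac{9}{2}
Var(X) = \frac{25}{12}
E[X²] = \frac{25}{12} + (\frac{9}{2})²
= \frac{67}{3}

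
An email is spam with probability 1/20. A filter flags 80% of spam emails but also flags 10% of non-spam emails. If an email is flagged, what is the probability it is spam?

Let D = the rare event, + = positive/flagged.
P(D) = 1/20
P(+|D) = 80/100 = 4/5
P(+|D') = 10/100 = 1/10
P(+) = P(+|D)P(D) + P(+|D')P(D')
     = \frac{4}{5} × \frac{1}{20} + \frac{1}{10} × \frac{19}{20}
     = \frac{27}{200}
P(D|+) = P(+|D)P(D)/P(+) = \frac{8}{27}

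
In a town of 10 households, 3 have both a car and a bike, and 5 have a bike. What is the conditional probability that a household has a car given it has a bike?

P(A ∩ B) = 3/10
P(B) = 5/10 = 1/2
P(A|B) = P(A ∩ B) / P(B) = (3/10) / (1/2) = 3/5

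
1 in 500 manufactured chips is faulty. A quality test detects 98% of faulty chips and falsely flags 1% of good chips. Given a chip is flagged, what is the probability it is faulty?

Let D = the rare event, + = positive/flagged.
P(D) = 1/500
P(+|D) = 98/100 = 49/50
P(+|D') = 1/100
P(+) = P(+|D)P(D) + P(+|D')P(D')
     = \frac{49}{50} × \frac{1}{500} + \frac{1}{100} × \frac{499}{500}
     = \frac{597}{50000}
P(D|+) = P(+|D)P(D)/P(+) = \frac{98}{597}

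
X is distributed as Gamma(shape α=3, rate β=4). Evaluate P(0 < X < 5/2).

P(0 < X < 5/2) = ∫_{0}^{5/2} f(x) dx
where f(x) = 32 x^{2} e^{- 4 x}
= 1 - \frac{61}{e^{10}}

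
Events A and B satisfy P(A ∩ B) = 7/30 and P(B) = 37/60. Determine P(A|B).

P(A|B) = P(A ∩ B) / P(B)
= (7/30) / (37/60)
= 14/37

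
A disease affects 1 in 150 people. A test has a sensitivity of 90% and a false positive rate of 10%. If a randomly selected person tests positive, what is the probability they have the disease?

Let D = the rare event, + = positive/flagged.
P(D) = 1/150
P(+|D) = 90/100 = 9/10
P(+|D') = 10/100 = 1/10
P(+) = P(+|D)P(D) + P(+|D')P(D')
     = \frac{9}{10} × \frac{1}{150} + \frac{1}{10} × \frac{149}{150}
     = \frac{79}{750}
P(D|+) = P(+|D)P(D)/P(+) = \frac{9}{158}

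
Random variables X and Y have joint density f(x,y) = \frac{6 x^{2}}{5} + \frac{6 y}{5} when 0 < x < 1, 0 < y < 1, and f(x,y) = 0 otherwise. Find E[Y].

E[Y] = ∫_0^1 ∫_0^1 y × f(x,y) dx dy
= \frac{3}{5}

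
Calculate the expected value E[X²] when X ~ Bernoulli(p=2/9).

Using the identity E[X²] = Var(X) + (E[X])²:
E[X] = \frac{2}{9}
Var(X) = \frac{14}{81}
E[X²] = \frac{14}{81} + (\frac{2}{9})²
= \frac{2}{9}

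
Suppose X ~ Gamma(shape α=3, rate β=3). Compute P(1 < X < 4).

P(1 < X < 4) = ∫_{1}^{4} f(x) dx
where f(x) = \frac{27 x^{2} e^{- 3 x}}{2}
= \frac{17 \left(-10 + e^{9}\right)}{2 e^{12}}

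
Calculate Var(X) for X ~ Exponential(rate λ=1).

For X ~ Exponential(rate λ=1):
Var(X) = 1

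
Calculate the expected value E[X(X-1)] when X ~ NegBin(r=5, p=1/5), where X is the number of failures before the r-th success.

E[X(X-1)] = E[X² - X] = E[X²] - E[X]
E[X] = 20
E[X²] = Var(X) + (E[X])² = 100 + (20)² = 500
E[X(X-1)] = 500 - 20 = 480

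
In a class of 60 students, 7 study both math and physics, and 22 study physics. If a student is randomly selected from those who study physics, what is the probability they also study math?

P(A ∩ B) = 7/60
P(B) = 22/60 = 11/30
P(A|B) = P(A ∩ B) / P(B) = (7/60) / (11/30) = 7/22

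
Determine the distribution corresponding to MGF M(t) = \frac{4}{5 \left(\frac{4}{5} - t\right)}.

The MGF M(t) = \frac{4}{5 \left(\frac{4}{5} - t\right)} is the standard form for the Exponential distribution.
Comparing with the known MGF formula identifies: Exponential(rate λ=4/5)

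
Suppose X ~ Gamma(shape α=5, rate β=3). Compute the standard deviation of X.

For X ~ Gamma(shape α=5, rate β=3):
Var(X) = \frac{5}{9}
SD(X) = √(Var(X)) = √(\frac{5}{9}) = \frac{\sqrt{5}}{3}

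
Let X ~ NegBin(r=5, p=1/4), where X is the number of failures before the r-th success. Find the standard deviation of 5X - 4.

For X ~ NegBin(r=5, p=1/4), where X is the number of failures before the r-th success:
Var(X) = 60
SD(X) = √(Var(X)) = √(60) = 2 \sqrt{15}
SD(5X - 4) = |5| × SD(X) = 5 × 2 \sqrt{15} = 10 \sqrt{15}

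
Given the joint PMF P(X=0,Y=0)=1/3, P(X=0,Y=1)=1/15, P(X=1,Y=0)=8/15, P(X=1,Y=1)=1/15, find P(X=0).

P(X=0) = P(X=0,Y=0) + P(X=0,Y=1)
= 1/3 + 1/15
= 2/5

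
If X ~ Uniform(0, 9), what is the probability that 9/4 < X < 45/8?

P(9/4 < X < 45/8) = ∫_{9/4}^{45/8} f(x) dx
where f(x) = \frac{1}{9}
= \frac{3}{8}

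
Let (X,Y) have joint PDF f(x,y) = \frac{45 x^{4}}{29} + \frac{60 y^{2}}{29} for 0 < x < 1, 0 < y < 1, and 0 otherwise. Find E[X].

E[X] = ∫_0^1 ∫_0^1 x × f(x,y) dy dx
= ∫_0^1 ∫_0^1 x × (\frac{45 x^{4}}{29} + \frac{60 y^{2}}{29}) dy dx
= \frac{35}{58}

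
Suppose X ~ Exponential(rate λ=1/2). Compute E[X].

For X ~ Exponential(rate λ=1/2), the expected value is:
E[X] = 2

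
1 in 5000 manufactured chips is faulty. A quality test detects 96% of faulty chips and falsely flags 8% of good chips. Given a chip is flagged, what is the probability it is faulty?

Let D = the rare event, + = positive/flagged.
P(D) = 1/5000
P(+|D) = 96/100 = 24/25
P(+|D') = 8/100 = 2/25
P(+) = P(+|D)P(D) + P(+|D')P(D')
     = \frac{24}{25} × \frac{1}{5000} + \frac{2}{25} × \frac{4999}{5000}
     = \frac{5011}{62500}
P(D|+) = P(+|D)P(D)/P(+) = \frac{12}{5011}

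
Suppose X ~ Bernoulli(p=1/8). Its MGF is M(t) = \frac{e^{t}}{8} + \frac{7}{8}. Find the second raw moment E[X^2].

To find E[X^2], compute M^(2)(0):
M^(1)(t) = \frac{e^{t}}{8}
M^(2)(t) = \frac{e^{t}}{8}
M^(2)(0) = \frac{1}{8}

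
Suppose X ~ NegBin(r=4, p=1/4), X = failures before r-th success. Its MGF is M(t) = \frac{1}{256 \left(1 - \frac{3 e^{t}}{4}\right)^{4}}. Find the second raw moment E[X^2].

To find E[X^2], compute M^(2)(0):
M^(1)(t) = \frac{3 e^{t}}{256 \left(1 - \frac{3 e^{t}}{4}\right)^{5}}
M^(2)(t) = \frac{3 e^{t}}{256 \left(1 - \frac{3 e^{t}}{4}\right)^{5}} + \frac{45 e^{2 t}}{1024 \left(1 - \frac{3 e^{t}}{4}\right)^{6}}
M^(2)(0) = 192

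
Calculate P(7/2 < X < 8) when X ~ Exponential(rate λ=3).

P(7/2 < X < 8) = ∫_{7/2}^{8} f(x) dx
where f(x) = 3 e^{- 3 x}
= - \frac{1}{e^{24}} + e^{- \frac{21}{2}}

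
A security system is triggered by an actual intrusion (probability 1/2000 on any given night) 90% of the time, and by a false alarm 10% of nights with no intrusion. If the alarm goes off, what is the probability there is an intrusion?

Let D = the rare event, + = positive/flagged.
P(D) = 1/2000
P(+|D) = 90/100 = 9/10
P(+|D') = 10/100 = 1/10
P(+) = P(+|D)P(D) + P(+|D')P(D')
     = \frac{9}{10} × \frac{1}{2000} + \frac{1}{10} × \frac{1999}{2000}
     = \frac{251}{2500}
P(D|+) = P(+|D)P(D)/P(+) = \frac{9}{2008}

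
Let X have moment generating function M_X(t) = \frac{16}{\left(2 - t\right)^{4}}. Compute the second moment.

To find E[X^2], compute M^(2)(0):
M^(1)(t) = \frac{64}{\left(2 - t\right)^{5}}
M^(2)(t) = \frac{320}{\left(2 - t\right)^{6}}
M^(2)(0) = 5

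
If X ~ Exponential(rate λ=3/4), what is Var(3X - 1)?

For X ~ Exponential(rate λ=3/4):
Var(X) = \frac{16}{9}
Var(3X - 1) = (3)² × Var(X) = 9 × \frac{16}{9} = 16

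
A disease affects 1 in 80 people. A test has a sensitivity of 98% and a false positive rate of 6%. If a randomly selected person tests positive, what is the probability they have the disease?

Let D = the rare event, + = positive/flagged.
P(D) = 1/80
P(+|D) = 98/100 = 49/50
P(+|D') = 6/100 = 3/50
P(+) = P(+|D)P(D) + P(+|D')P(D')
     = \frac{49}{50} × \frac{1}{80} + \frac{3}{50} × \frac{79}{80}
     = \frac{143}{2000}
P(D|+) = P(+|D)P(D)/P(+) = \frac{49}{286}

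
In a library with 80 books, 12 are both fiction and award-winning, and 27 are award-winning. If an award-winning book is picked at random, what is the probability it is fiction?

P(A ∩ B) = 12/80 = 3/20
P(B) = 27/80
P(A|B) = P(A ∩ B) / P(B) = (3/20) / (27/80) = 4/9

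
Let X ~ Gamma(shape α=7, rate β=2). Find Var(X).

For X ~ Gamma(shape α=7, rate β=2):
Var(X) = \frac{7}{4}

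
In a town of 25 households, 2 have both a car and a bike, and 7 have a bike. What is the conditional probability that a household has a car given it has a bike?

P(A ∩ B) = 2/25
P(B) = 7/25
P(A|B) = P(A ∩ B) / P(B) = (2/25) / (7/25) = 2/7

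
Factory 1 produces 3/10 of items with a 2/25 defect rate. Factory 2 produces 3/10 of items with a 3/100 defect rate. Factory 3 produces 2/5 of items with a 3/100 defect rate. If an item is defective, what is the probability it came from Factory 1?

Using Bayes' theorem:
P(F1) = 3/10, P(D|F1) = 2/25
P(F2) = 3/10, P(D|F2) = 3/100
P(F3) = 2/5, P(D|F3) = 3/100
P(D) = P(D|F1)P(F1) + P(D|F2)P(F2) + P(D|F3)P(F3)
     = \frac{9}{200}
P(F1|D) = P(D|F1)P(F1) / P(D)
= \frac{8}{15}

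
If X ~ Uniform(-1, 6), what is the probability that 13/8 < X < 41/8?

P(13/8 < X < 41/8) = ∫_{13/8}^{41/8} f(x) dx
where f(x) = \frac{1}{7}
= \frac{1}{2}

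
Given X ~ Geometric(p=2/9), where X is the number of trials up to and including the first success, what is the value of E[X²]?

Using the identity E[X²] = Var(X) + (E[X])²:
E[X] = \frac{9}{2}
Var(X) = \frac{63}{4}
E[X²] = \frac{63}{4} + (\frac{9}{2})²
= 36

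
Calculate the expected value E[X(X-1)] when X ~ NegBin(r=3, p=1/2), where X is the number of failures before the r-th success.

E[X(X-1)] = E[X² - X] = E[X²] - E[X]
E[X] = 3
E[X²] = Var(X) + (E[X])² = 6 + (3)² = 15
E[X(X-1)] = 15 - 3 = 12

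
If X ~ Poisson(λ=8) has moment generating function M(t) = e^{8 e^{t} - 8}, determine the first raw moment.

To find E[X], compute M^(1)(0):
M^(1)(t) = 8 e^{t} e^{8 e^{t} - 8}
M^(1)(0) = 8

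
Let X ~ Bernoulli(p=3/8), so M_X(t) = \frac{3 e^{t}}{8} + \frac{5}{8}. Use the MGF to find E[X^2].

To find E[X^2], compute M^(2)(0):
M^(1)(t) = \frac{3 e^{t}}{8}
M^(2)(t) = \frac{3 e^{t}}{8}
M^(2)(0) = \frac{3}{8}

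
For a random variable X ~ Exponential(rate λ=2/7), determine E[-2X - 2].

For X ~ Exponential(rate λ=2/7):
E[X] = \frac{7}{2}
E[-2X - 2] = -2 × E[X] - 2 = -9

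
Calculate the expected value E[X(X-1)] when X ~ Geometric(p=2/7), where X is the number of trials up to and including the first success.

E[X(X-1)] = E[X² - X] = E[X²] - E[X]
E[X] = \frac{7}{2}
E[X²] = Var(X) + (E[X])² = \frac{35}{4} + (\frac{7}{2})² = 21
E[X(X-1)] = 21 - \frac{7}{2} = \frac{35}{2}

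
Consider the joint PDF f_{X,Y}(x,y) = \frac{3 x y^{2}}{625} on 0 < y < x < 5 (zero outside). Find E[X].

f_X(x) = ∫_0^x \frac{3 x y^{2}}{625} dy = \frac{x^{4}}{625}
E[X] = ∫_0^5 x × (\frac{x^{4}}{625}) dx = \frac{25}{6}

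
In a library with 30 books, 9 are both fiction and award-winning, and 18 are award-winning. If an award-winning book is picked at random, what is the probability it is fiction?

P(A ∩ B) = 9/30 = 3/10
P(B) = 18/30 = 3/5
P(A|B) = P(A ∩ B) / P(B) = (3/10) / (3/5) = 1/2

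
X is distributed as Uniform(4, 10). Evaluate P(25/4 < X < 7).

P(25/4 < X < 7) = ∫_{25/4}^{7} f(x) dx
where f(x) = \frac{1}{6}
= \frac{1}{8}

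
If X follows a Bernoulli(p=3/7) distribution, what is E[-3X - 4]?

For X ~ Bernoulli(p=3/7):
E[X] = \frac{3}{7}
E[-3X - 4] = -3 × E[X] - 4 = - \frac{37}{7}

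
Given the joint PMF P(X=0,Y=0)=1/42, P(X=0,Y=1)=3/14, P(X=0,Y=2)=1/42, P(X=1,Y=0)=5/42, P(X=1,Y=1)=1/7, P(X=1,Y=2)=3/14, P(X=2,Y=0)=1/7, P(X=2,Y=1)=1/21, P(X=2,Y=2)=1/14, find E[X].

First find marginal of X:
P(X=0) = 11/42
P(X=1) = 10/21
P(X=2) = 11/42
E[X] = 0 × 11/42 + 1 × 10/21 + 2 × 11/42 = 1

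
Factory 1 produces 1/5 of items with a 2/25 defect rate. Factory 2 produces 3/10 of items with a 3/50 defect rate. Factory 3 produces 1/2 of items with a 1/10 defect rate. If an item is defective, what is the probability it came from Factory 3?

Using Bayes' theorem:
P(F1) = 1/5, P(D|F1) = 2/25
P(F2) = 3/10, P(D|F2) = 3/50
P(F3) = 1/2, P(D|F3) = 1/10
P(D) = P(D|F1)P(F1) + P(D|F2)P(F2) + P(D|F3)P(F3)
     = \frac{21}{250}
P(F3|D) = P(D|F3)P(F3) / P(D)
= \frac{25}{42}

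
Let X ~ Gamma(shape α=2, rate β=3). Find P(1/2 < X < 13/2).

P(1/2 < X < 13/2) = ∫_{1/2}^{13/2} f(x) dx
where f(x) = 9 x e^{- 3 x}
= \frac{-41 + 5 e^{18}}{2 e^{\frac{39}{2}}}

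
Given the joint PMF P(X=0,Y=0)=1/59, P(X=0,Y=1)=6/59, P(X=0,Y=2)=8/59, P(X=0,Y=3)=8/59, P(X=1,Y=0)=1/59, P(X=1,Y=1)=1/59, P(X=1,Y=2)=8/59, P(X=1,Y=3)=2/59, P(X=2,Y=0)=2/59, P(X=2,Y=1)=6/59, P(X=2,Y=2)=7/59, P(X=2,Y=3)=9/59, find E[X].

First find marginal of X:
P(X=0) = 23/59
P(X=1) = 12/59
P(X=2) = 24/59
E[X] = 0 × 23/59 + 1 × 12/59 + 2 × 24/59 = 60/59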